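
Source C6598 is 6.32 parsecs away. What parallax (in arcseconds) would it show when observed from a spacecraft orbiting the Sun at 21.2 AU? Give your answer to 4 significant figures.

3.354 arcsec

p (arcsec) = B (AU) / d (pc).
p = 21.2 / 6.32 = 3.3544 arcsec.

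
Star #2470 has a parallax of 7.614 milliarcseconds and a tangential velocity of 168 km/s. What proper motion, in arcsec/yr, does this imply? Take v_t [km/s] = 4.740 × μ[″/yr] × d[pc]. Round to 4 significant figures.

0.2699 arcsec/yr

d = 1/p = 1/0.007614″ = 131.34 pc.
μ = v_t / (4.74 d) = 168 / (4.74 × 131.34) = 168 / 622.55 = 0.26986 ″/yr.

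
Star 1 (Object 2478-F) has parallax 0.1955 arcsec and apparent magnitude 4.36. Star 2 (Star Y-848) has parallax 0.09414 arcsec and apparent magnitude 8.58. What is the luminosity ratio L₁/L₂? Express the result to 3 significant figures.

L₁/L₂ = 11.3

d₁ = 1/p₁ = 1/0.1955″ = 5.1151 pc; d₂ = 1/p₂ = 1/0.09414″ = 10.622 pc.
M₁ = m₁ − 5 log₁₀ d₁ + 5 = 4.36 − 3.5443 + 5 = 5.8157.
M₂ = 8.58 − 5.1310 + 5 = 8.4490.
L₁/L₂ = 10^(0.4(M₂ − M₁)) = 10^(0.4 × 2.6333) = 10^1.05332 = 11.306.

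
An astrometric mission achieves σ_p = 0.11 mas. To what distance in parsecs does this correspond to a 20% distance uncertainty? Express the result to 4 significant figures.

σ_d/d = σ_p/p, so the condition is σ_p/p ≤ 0.20, i.e. p ≥ σ_p/0.20.
p_min = 0.11/0.20 = 0.55 mas = 0.00055 arcsec.
d_max = 1/p_min = 1/0.00055 = 1818.2 pc.

1818 pc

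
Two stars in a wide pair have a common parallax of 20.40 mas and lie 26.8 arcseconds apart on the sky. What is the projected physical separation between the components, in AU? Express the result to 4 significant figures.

1314 AU

d = 1/p = 1/0.02040″ = 49.02 pc.
At distance d (pc), an angle of θ arcsec spans θ·d AU: s = 26.8 × 49.02 = 1313.7 AU.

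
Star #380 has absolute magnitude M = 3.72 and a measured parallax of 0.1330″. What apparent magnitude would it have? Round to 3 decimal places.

d = 1/p = 1/0.1330″ = 7.5188 pc.
m − M = 5 log₁₀ d − 5 = 5 log₁₀(7.5188) − 5 = 4.3807 − 5 = -0.6193.
m = M + (m − M) = 3.72 + (-0.6193) = 3.101.

m = 3.101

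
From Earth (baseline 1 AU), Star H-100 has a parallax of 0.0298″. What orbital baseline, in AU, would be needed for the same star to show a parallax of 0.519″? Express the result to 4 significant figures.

Parallax scales linearly with baseline: p ∝ B, so B = p_target / p_Earth × 1 AU.
B = 0.519 / 0.0298 = 17.416 AU.

17.42 AU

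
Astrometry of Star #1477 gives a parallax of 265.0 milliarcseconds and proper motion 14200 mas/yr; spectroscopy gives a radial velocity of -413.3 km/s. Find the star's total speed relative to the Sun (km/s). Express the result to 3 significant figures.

485 km/s

d = 1/p = 1/0.2650″ = 3.7736 pc.
μ = 14200 mas/yr = 14.20 ″/yr.
v_t = 4.740 μ d = 4.740 × 14.20 × 3.7736 = 253.99 km/s.
v = √(v_r² + v_t²) = √((-413.3)² + 253.99²) = √235328 = 485.11 km/s.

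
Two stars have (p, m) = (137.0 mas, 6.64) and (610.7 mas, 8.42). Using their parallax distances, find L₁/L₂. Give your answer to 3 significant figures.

L₁/L₂ = 102

d₁ = 1/p₁ = 1/0.1370″ = 7.2993 pc; d₂ = 1/p₂ = 1/0.6107″ = 1.6375 pc.
M₁ = m₁ − 5 log₁₀ d₁ + 5 = 6.64 − 4.3164 + 5 = 7.3236.
M₂ = 8.42 − 1.0709 + 5 = 12.3491.
L₁/L₂ = 10^(0.4(M₂ − M₁)) = 10^(0.4 × 5.0255) = 10^2.01020 = 102.38.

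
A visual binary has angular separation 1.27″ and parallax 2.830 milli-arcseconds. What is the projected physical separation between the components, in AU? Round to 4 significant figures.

448.8 AU

d = 1/p = 1/0.002830″ = 353.36 pc.
At distance d (pc), an angle of θ arcsec spans θ·d AU: s = 1.27 × 353.36 = 448.77 AU.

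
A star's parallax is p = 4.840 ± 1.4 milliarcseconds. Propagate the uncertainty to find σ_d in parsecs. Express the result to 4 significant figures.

59.76 pc

d = 1/p, so σ_d = σ_p / p².
σ_d = 0.00140 / (0.004840)² = 0.00140 / 0.000023426 = 59.763 pc.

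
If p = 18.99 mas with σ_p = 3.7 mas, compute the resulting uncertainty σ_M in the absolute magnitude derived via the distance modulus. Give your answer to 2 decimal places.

M = m − 5 log₁₀ d + 5 = m + 5 log₁₀ p + 5, so ∂M/∂p = 5/(p ln 10).
σ_M = (5/ln 10) · (σ_p/p) = 2.1715 × 3.7/18.99 = 2.1715 × 0.19484 = 0.4231.

σ_M = 0.42 mag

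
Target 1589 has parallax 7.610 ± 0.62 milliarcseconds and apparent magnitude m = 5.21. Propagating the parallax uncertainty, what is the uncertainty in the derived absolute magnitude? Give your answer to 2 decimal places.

σ_M = 0.18 mag

M = m − 5 log₁₀ d + 5 = m + 5 log₁₀ p + 5, so ∂M/∂p = 5/(p ln 10).
σ_M = (5/ln 10) · (σ_p/p) = 2.1715 × 0.62/7.610 = 2.1715 × 0.081472 = 0.17692.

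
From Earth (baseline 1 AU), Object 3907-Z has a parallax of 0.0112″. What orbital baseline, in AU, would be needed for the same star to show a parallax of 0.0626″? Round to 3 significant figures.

5.59 AU

Parallax scales linearly with baseline: p ∝ B, so B = p_target / p_Earth × 1 AU.
B = 0.0626 / 0.0112 = 5.5893 AU.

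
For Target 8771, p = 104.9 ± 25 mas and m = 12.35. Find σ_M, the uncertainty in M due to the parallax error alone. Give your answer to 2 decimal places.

σ_M = 0.52 mag

M = m − 5 log₁₀ d + 5 = m + 5 log₁₀ p + 5, so ∂M/∂p = 5/(p ln 10).
σ_M = (5/ln 10) · (σ_p/p) = 2.1715 × 25/104.9 = 2.1715 × 0.23832 = 0.51751.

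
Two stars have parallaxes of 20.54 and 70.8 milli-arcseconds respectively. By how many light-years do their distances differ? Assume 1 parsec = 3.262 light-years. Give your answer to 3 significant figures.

113 ly

d_A = 1/0.02054″ = 48.685 pc; d_B = 1/0.07080″ = 14.124 pc.
|d_B − d_A| = |14.124 − 48.685| = 34.561 pc = 34.561 × 3.262 ly = 112.74 ly.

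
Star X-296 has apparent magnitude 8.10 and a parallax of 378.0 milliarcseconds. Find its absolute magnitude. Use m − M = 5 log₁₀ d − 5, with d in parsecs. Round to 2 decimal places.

d = 1/p = 1/0.3780″ = 2.6455 pc.
m − M = 5 log₁₀(2.6455) − 5 = 2.1125 − 5 = -2.8875.
M = m − (m − M) = 8.10 − (-2.8875) = 10.99.

M = 10.99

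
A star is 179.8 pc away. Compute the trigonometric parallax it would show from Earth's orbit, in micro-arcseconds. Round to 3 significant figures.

p = 1/d = 1/179.8 = 0.0055617 arcsec.
= 0.0055617 × 10⁶ = 5561.7 μas.

5560 μas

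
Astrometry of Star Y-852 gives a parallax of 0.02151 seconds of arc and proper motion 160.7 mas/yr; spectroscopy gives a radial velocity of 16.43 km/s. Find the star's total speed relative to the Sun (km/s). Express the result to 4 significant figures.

39.04 km/s

d = 1/p = 1/0.02151″ = 46.49 pc.
μ = 160.7 mas/yr = 0.1607 ″/yr.
v_t = 4.740 μ d = 4.740 × 0.1607 × 46.49 = 35.412 km/s.
v = √(v_r² + v_t²) = √(16.43² + 35.412²) = √1523.95 = 39.038 km/s.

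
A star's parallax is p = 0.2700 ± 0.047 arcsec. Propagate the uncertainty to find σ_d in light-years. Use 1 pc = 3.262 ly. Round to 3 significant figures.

d = 1/p, so σ_d = σ_p / p².
σ_d = 0.0470 / (0.2700)² = 0.0470 / 0.0729 = 0.64472 pc = 0.64472 × 3.262 ly = 2.1031 ly.

2.10 ly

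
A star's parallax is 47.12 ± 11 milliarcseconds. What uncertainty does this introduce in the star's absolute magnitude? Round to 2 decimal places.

M = m − 5 log₁₀ d + 5 = m + 5 log₁₀ p + 5, so ∂M/∂p = 5/(p ln 10).
σ_M = (5/ln 10) · (σ_p/p) = 2.1715 × 11/47.12 = 2.1715 × 0.23345 = 0.50694.

σ_M = 0.51 mag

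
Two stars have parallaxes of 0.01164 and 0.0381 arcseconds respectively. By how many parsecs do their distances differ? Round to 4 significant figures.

59.66 pc

d_A = 1/0.01164″ = 85.911 pc; d_B = 1/0.03810″ = 26.247 pc.
|d_B − d_A| = |26.247 − 85.911| = 59.664 pc.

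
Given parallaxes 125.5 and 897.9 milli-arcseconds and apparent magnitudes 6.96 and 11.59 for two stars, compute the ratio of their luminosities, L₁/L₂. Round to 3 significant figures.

d₁ = 1/p₁ = 1/0.1255″ = 7.9681 pc; d₂ = 1/p₂ = 1/0.8979″ = 1.1137 pc.
M₁ = m₁ − 5 log₁₀ d₁ + 5 = 6.96 − 4.5068 + 5 = 7.4532.
M₂ = 11.59 − 0.2338 + 5 = 16.3562.
L₁/L₂ = 10^(0.4(M₂ − M₁)) = 10^(0.4 × 8.9030) = 10^3.56120 = 3640.8.

L₁/L₂ = 3640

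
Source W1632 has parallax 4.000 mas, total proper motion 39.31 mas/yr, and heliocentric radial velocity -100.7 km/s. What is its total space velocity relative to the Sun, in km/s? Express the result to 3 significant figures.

111 km/s

d = 1/p = 1/0.004000″ = 250 pc.
μ = 39.31 mas/yr = 0.03931 ″/yr.
v_t = 4.740 μ d = 4.740 × 0.03931 × 250 = 46.582 km/s.
v = √(v_r² + v_t²) = √((-100.7)² + 46.582²) = √12310.4 = 110.95 km/s.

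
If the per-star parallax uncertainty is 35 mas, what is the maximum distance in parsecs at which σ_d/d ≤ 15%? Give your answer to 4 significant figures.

σ_d/d = σ_p/p, so the condition is σ_p/p ≤ 0.15, i.e. p ≥ σ_p/0.15.
p_min = 35/0.15 = 233.33 mas = 0.23333 arcsec.
d_max = 1/p_min = 1/0.23333 = 4.2858 pc.

4.286 pc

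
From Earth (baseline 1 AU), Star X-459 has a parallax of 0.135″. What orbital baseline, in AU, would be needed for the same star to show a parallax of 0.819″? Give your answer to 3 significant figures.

6.07 AU

Parallax scales linearly with baseline: p ∝ B, so B = p_target / p_Earth × 1 AU.
B = 0.819 / 0.135 = 6.0667 AU.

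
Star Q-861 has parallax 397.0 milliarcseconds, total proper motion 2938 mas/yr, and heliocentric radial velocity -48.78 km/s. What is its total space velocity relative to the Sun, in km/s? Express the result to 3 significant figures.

d = 1/p = 1/0.3970″ = 2.5189 pc.
μ = 2938 mas/yr = 2.938 ″/yr.
v_t = 4.740 μ d = 4.740 × 2.938 × 2.5189 = 35.079 km/s.
v = √(v_r² + v_t²) = √((-48.78)² + 35.079²) = √3610.02 = 60.083 km/s.

60.1 km/s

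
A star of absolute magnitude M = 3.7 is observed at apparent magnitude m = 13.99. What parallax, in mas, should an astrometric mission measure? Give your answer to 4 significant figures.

m − M = 13.99 − 3.7 = 10.29.
d = 10^((m−M)/5 + 1) = 10^3.058 = 1142.9 pc.
p = 1/d = 1/1142.9 = 0.00087497 arcsec = 0.87497 mas.

0.8750 mas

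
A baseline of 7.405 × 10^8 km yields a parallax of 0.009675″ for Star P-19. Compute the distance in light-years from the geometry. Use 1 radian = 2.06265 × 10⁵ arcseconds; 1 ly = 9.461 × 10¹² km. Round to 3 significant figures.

θ = 0.009675″ = 0.009675/206265 = 4.6906 × 10^-8 rad.
d = B/θ = (7.405 × 10^8) / (4.6906 × 10^-8) = 1.5787 × 10^16 km = (1.5787 × 10^16) / (9.461 × 10^12) ly = 1668.6 ly.

1670 ly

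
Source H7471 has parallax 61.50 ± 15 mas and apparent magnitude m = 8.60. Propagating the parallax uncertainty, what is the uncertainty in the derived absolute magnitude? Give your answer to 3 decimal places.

M = m − 5 log₁₀ d + 5 = m + 5 log₁₀ p + 5, so ∂M/∂p = 5/(p ln 10).
σ_M = (5/ln 10) · (σ_p/p) = 2.1715 × 15/61.50 = 2.1715 × 0.2439 = 0.52963.

σ_M = 0.530 mag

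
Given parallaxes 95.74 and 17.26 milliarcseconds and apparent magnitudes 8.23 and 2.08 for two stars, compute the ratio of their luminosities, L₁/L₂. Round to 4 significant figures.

d₁ = 1/p₁ = 1/0.09574″ = 10.445 pc; d₂ = 1/p₂ = 1/0.01726″ = 57.937 pc.
M₁ = m₁ − 5 log₁₀ d₁ + 5 = 8.23 − 5.0945 + 5 = 8.1355.
M₂ = 2.08 − 8.8148 + 5 = -1.7348.
L₁/L₂ = 10^(0.4(M₂ − M₁)) = 10^(0.4 × (-9.8703)) = 10^(-3.94812) = 0.00011269.

L₁/L₂ = 0.0001127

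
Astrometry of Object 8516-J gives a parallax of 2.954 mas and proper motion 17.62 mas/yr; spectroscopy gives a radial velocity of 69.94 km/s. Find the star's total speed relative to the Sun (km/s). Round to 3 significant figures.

d = 1/p = 1/0.002954″ = 338.52 pc.
μ = 17.62 mas/yr = 0.01762 ″/yr.
v_t = 4.740 μ d = 4.740 × 0.01762 × 338.52 = 28.273 km/s.
v = √(v_r² + v_t²) = √(69.94² + 28.273²) = √5690.97 = 75.439 km/s.

75.4 km/s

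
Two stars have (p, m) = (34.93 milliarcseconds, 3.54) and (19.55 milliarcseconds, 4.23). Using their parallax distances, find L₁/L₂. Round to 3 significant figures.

L₁/L₂ = 0.591

d₁ = 1/p₁ = 1/0.03493″ = 28.629 pc; d₂ = 1/p₂ = 1/0.01955″ = 51.151 pc.
M₁ = m₁ − 5 log₁₀ d₁ + 5 = 3.54 − 7.2840 + 5 = 1.2560.
M₂ = 4.23 − 8.5443 + 5 = 0.6857.
L₁/L₂ = 10^(0.4(M₂ − M₁)) = 10^(0.4 × (-0.5703)) = 10^(-0.22812) = 0.5914.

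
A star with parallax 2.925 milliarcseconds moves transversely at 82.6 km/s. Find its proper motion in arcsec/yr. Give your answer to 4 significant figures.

0.05097 arcsec/yr

d = 1/p = 1/0.002925″ = 341.88 pc.
μ = v_t / (4.74 d) = 82.6 / (4.74 × 341.88) = 82.6 / 1620.5 = 0.050972 ″/yr.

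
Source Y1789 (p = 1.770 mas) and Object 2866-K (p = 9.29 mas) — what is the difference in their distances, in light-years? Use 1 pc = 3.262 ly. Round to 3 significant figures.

d_A = 1/0.001770″ = 564.97 pc; d_B = 1/0.009290″ = 107.64 pc.
|d_B − d_A| = |107.64 − 564.97| = 457.33 pc = 457.33 × 3.262 ly = 1491.8 ly.

1490 ly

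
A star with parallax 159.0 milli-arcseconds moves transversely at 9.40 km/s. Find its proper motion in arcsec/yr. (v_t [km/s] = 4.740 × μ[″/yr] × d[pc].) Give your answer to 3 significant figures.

d = 1/p = 1/0.1590″ = 6.2893 pc.
μ = v_t / (4.74 d) = 9.40 / (4.74 × 6.2893) = 9.40 / 29.811 = 0.31532 ″/yr.

0.315 arcsec/yr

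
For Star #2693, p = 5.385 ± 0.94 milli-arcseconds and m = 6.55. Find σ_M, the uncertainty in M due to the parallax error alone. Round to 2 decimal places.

M = m − 5 log₁₀ d + 5 = m + 5 log₁₀ p + 5, so ∂M/∂p = 5/(p ln 10).
σ_M = (5/ln 10) · (σ_p/p) = 2.1715 × 0.94/5.385 = 2.1715 × 0.17456 = 0.37906.

σ_M = 0.38 mag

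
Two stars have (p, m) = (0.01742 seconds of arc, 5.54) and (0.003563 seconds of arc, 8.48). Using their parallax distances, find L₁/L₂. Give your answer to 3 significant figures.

L₁/L₂ = 0.627

d₁ = 1/p₁ = 1/0.01742″ = 57.405 pc; d₂ = 1/p₂ = 1/0.003563″ = 280.66 pc.
M₁ = m₁ − 5 log₁₀ d₁ + 5 = 5.54 − 8.7947 + 5 = 1.7453.
M₂ = 8.48 − 12.2409 + 5 = 1.2391.
L₁/L₂ = 10^(0.4(M₂ − M₁)) = 10^(0.4 × (-0.5062)) = 10^(-0.20248) = 0.62736.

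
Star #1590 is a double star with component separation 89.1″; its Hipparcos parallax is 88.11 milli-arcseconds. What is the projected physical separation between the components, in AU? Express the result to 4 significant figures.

d = 1/p = 1/0.08811″ = 11.349 pc.
At distance d (pc), an angle of θ arcsec spans θ·d AU: s = 89.1 × 11.349 = 1011.2 AU.

1011 AU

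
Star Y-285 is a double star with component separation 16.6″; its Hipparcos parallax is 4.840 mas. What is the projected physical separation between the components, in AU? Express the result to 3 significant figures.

3430 AU

d = 1/p = 1/0.004840″ = 206.61 pc.
At distance d (pc), an angle of θ arcsec spans θ·d AU: s = 16.6 × 206.61 = 3429.7 AU.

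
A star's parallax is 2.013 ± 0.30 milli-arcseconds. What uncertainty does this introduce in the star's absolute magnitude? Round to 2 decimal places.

σ_M = 0.32 mag

M = m − 5 log₁₀ d + 5 = m + 5 log₁₀ p + 5, so ∂M/∂p = 5/(p ln 10).
σ_M = (5/ln 10) · (σ_p/p) = 2.1715 × 0.30/2.013 = 2.1715 × 0.14903 = 0.32362.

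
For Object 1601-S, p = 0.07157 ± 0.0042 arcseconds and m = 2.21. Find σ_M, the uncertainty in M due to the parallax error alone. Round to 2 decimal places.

M = m − 5 log₁₀ d + 5 = m + 5 log₁₀ p + 5, so ∂M/∂p = 5/(p ln 10).
σ_M = (5/ln 10) · (σ_p/p) = 2.1715 × 0.0042/0.07157 = 2.1715 × 0.058684 = 0.12743.

σ_M = 0.13 mag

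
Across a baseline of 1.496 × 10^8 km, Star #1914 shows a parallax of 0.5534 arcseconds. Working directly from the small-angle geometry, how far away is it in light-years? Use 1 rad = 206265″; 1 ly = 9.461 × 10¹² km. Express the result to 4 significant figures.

5.894 ly

θ = 0.5534″ = 0.5534/206265 = 2.6830 × 10^-6 rad.
d = B/θ = (1.496 × 10^8) / (2.6830 × 10^-6) = 5.5758 × 10^13 km = (5.5758 × 10^13) / (9.461 × 10^12) ly = 5.8935 ly.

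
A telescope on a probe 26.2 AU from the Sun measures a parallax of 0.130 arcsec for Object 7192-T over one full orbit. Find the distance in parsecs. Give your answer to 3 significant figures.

With baseline B (in AU) and parallax p (in arcsec), d = B/p parsecs.
d = 26.2 / 0.130 = 201.54 pc.

202 pc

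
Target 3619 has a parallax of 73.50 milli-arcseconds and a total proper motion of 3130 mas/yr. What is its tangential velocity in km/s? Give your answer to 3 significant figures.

d = 1/p = 1/0.07350″ = 13.605 pc.
μ = 3130 mas/yr = 3.13 ″/yr.
v_t = 4.74 × μ × d = 4.74 × 3.13 × 13.605 = 201.85 km/s.

202 km/s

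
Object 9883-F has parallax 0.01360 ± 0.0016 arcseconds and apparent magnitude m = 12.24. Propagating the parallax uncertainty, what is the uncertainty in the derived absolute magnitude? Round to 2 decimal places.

σ_M = 0.26 mag

M = m − 5 log₁₀ d + 5 = m + 5 log₁₀ p + 5, so ∂M/∂p = 5/(p ln 10).
σ_M = (5/ln 10) · (σ_p/p) = 2.1715 × 0.0016/0.01360 = 2.1715 × 0.11765 = 0.25548.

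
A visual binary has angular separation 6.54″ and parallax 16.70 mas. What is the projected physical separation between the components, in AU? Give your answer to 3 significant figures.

d = 1/p = 1/0.01670″ = 59.88 pc.
At distance d (pc), an angle of θ arcsec spans θ·d AU: s = 6.54 × 59.88 = 391.62 AU.

392 AU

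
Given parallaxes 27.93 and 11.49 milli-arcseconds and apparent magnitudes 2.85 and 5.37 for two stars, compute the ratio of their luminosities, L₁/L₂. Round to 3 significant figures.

L₁/L₂ = 1.72

d₁ = 1/p₁ = 1/0.02793″ = 35.804 pc; d₂ = 1/p₂ = 1/0.01149″ = 87.032 pc.
M₁ = m₁ − 5 log₁₀ d₁ + 5 = 2.85 − 7.7697 + 5 = 0.0803.
M₂ = 5.37 − 9.6984 + 5 = 0.6716.
L₁/L₂ = 10^(0.4(M₂ − M₁)) = 10^(0.4 × 0.5913) = 10^0.23652 = 1.7239.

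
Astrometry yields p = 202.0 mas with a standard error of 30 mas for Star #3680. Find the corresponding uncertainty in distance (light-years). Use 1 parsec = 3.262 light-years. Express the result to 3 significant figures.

d = 1/p, so σ_d = σ_p / p².
σ_d = 0.0300 / (0.2020)² = 0.0300 / 0.040804 = 0.73522 pc = 0.73522 × 3.262 ly = 2.3983 ly.

2.40 ly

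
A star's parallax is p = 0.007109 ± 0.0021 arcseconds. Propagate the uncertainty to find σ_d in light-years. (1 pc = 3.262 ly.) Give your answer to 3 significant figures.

d = 1/p, so σ_d = σ_p / p².
σ_d = 0.00210 / (0.007109)² = 0.00210 / 0.000050538 = 41.553 pc = 41.553 × 3.262 ly = 135.55 ly.

136 ly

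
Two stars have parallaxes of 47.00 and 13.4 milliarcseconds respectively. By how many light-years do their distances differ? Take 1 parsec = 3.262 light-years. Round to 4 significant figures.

d_A = 1/0.04700″ = 21.277 pc; d_B = 1/0.01340″ = 74.627 pc.
|d_B − d_A| = |74.627 − 21.277| = 53.35 pc = 53.35 × 3.262 ly = 174.03 ly.

174.0 ly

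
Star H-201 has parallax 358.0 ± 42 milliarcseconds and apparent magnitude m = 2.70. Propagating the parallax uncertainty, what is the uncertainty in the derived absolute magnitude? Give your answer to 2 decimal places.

M = m − 5 log₁₀ d + 5 = m + 5 log₁₀ p + 5, so ∂M/∂p = 5/(p ln 10).
σ_M = (5/ln 10) · (σ_p/p) = 2.1715 × 42/358.0 = 2.1715 × 0.11732 = 0.25476.

σ_M = 0.25 mag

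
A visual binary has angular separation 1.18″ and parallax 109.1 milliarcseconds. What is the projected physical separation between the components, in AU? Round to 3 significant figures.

d = 1/p = 1/0.1091″ = 9.1659 pc.
At distance d (pc), an angle of θ arcsec spans θ·d AU: s = 1.18 × 9.1659 = 10.816 AU.

10.8 AU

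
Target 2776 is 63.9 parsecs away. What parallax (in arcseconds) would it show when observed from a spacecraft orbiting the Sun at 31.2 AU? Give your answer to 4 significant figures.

p (arcsec) = B (AU) / d (pc).
p = 31.2 / 63.9 = 0.48826 arcsec.

0.4883 arcsec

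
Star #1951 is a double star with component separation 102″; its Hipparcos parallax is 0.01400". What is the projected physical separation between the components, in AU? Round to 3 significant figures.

d = 1/p = 1/0.01400″ = 71.429 pc.
At distance d (pc), an angle of θ arcsec spans θ·d AU: s = 102 × 71.429 = 7285.8 AU.

7290 AU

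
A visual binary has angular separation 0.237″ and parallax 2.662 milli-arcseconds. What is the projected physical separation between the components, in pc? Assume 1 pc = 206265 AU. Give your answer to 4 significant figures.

d = 1/p = 1/0.002662″ = 375.66 pc.
At distance d (pc), an angle of θ arcsec spans θ·d AU: s = 0.237 × 375.66 = 89.031 AU.
= 89.031 / 206265 = 0.00043163 pc.

0.0004316 pc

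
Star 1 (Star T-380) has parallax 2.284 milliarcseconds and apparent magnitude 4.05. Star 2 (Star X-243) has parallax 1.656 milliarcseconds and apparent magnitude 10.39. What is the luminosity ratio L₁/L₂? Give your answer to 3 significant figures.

d₁ = 1/p₁ = 1/0.002284″ = 437.83 pc; d₂ = 1/p₂ = 1/0.001656″ = 603.86 pc.
M₁ = m₁ − 5 log₁₀ d₁ + 5 = 4.05 − 13.2065 + 5 = -4.1565.
M₂ = 10.39 − 13.9047 + 5 = 1.4853.
L₁/L₂ = 10^(0.4(M₂ − M₁)) = 10^(0.4 × 5.6418) = 10^2.25672 = 180.6.

L₁/L₂ = 181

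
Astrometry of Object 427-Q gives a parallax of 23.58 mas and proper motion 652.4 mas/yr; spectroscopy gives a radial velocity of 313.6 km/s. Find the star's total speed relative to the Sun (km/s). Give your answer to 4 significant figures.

339.9 km/s

d = 1/p = 1/0.02358″ = 42.409 pc.
μ = 652.4 mas/yr = 0.6524 ″/yr.
v_t = 4.740 μ d = 4.740 × 0.6524 × 42.409 = 131.14 km/s.
v = √(v_r² + v_t²) = √(313.6² + 131.14²) = √115543 = 339.92 km/s.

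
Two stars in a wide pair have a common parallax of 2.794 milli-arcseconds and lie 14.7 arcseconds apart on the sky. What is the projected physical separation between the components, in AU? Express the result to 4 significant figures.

5261 AU

d = 1/p = 1/0.002794″ = 357.91 pc.
At distance d (pc), an angle of θ arcsec spans θ·d AU: s = 14.7 × 357.91 = 5261.3 AU.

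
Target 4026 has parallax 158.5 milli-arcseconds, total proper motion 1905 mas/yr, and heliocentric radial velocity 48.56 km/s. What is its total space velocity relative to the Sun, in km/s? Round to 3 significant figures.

d = 1/p = 1/0.1585″ = 6.3091 pc.
μ = 1905 mas/yr = 1.905 ″/yr.
v_t = 4.740 μ d = 4.740 × 1.905 × 6.3091 = 56.969 km/s.
v = √(v_r² + v_t²) = √(48.56² + 56.969²) = √5603.54 = 74.857 km/s.

74.9 km/s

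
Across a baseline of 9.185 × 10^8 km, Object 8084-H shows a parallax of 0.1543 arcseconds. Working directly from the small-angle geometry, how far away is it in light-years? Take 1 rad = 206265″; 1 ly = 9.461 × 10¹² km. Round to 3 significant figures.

θ = 0.1543″ = 0.1543/206265 = 7.4807 × 10^-7 rad.
d = B/θ = (9.185 × 10^8) / (7.4807 × 10^-7) = 1.2278 × 10^15 km = (1.2278 × 10^15) / (9.461 × 10^12) ly = 129.77 ly.

130 ly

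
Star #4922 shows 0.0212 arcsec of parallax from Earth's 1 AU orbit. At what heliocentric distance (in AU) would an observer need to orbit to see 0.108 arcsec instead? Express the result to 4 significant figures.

Parallax scales linearly with baseline: p ∝ B, so B = p_target / p_Earth × 1 AU.
B = 0.108 / 0.0212 = 5.0943 AU.

5.094 AU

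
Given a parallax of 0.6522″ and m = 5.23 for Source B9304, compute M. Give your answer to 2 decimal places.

M = 9.30

d = 1/p = 1/0.6522″ = 1.5333 pc.
m − M = 5 log₁₀(1.5333) − 5 = 0.9281 − 5 = -4.0719.
M = m − (m − M) = 5.23 − (-4.0719) = 9.30.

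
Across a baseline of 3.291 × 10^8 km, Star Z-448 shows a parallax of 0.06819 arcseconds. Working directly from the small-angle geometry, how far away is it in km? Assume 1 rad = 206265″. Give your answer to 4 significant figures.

θ = 0.06819″ = 0.06819/206265 = 3.3059 × 10^-7 rad.
d = B/θ = (3.291 × 10^8) / (3.3059 × 10^-7) = 9.9549 × 10^14 km.

9.955 × 10^14 km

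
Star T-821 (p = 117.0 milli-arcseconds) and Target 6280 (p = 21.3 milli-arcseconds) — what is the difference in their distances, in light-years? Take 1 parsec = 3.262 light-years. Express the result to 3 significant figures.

125 ly

d_A = 1/0.1170″ = 8.547 pc; d_B = 1/0.02130″ = 46.948 pc.
|d_B − d_A| = |46.948 − 8.547| = 38.401 pc = 38.401 × 3.262 ly = 125.26 ly.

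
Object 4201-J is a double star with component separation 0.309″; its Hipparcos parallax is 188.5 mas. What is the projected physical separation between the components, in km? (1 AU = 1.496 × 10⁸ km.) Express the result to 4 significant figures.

d = 1/p = 1/0.1885″ = 5.305 pc.
At distance d (pc), an angle of θ arcsec spans θ·d AU: s = 0.309 × 5.305 = 1.6392 AU.
= 1.6392 × 1.496 × 10⁸ km = 2.4522 × 10^8 km.

2.452 × 10^8 km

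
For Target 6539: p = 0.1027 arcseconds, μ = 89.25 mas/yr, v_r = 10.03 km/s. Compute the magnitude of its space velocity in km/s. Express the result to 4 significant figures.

10.84 km/s

d = 1/p = 1/0.1027″ = 9.7371 pc.
μ = 89.25 mas/yr = 0.08925 ″/yr.
v_t = 4.740 μ d = 4.740 × 0.08925 × 9.7371 = 4.1192 km/s.
v = √(v_r² + v_t²) = √(10.03² + 4.1192²) = √117.569 = 10.843 km/s.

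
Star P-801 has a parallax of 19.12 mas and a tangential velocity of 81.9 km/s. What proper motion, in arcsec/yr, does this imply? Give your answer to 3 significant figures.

d = 1/p = 1/0.01912″ = 52.301 pc.
μ = v_t / (4.74 d) = 81.9 / (4.74 × 52.301) = 81.9 / 247.91 = 0.33036 ″/yr.

0.330 arcsec/yr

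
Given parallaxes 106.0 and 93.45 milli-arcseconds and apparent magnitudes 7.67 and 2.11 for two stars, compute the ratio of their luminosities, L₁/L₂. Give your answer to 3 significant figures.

L₁/L₂ = 0.00464

d₁ = 1/p₁ = 1/0.1060″ = 9.434 pc; d₂ = 1/p₂ = 1/0.09345″ = 10.701 pc.
M₁ = m₁ − 5 log₁₀ d₁ + 5 = 7.67 − 4.8735 + 5 = 7.7965.
M₂ = 2.11 − 5.1471 + 5 = 1.9629.
L₁/L₂ = 10^(0.4(M₂ − M₁)) = 10^(0.4 × (-5.8336)) = 10^(-2.33344) = 0.0046404.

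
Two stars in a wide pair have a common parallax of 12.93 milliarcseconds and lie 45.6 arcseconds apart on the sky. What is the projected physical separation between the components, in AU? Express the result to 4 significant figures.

d = 1/p = 1/0.01293″ = 77.34 pc.
At distance d (pc), an angle of θ arcsec spans θ·d AU: s = 45.6 × 77.34 = 3526.7 AU.

3527 AU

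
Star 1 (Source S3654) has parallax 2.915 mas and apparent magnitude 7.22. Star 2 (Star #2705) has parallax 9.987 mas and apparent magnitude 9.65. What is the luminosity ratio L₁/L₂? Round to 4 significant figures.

L₁/L₂ = 110.1

d₁ = 1/p₁ = 1/0.002915″ = 343.05 pc; d₂ = 1/p₂ = 1/0.009987″ = 100.13 pc.
M₁ = m₁ − 5 log₁₀ d₁ + 5 = 7.22 − 12.6768 + 5 = -0.4568.
M₂ = 9.65 − 10.0028 + 5 = 4.6472.
L₁/L₂ = 10^(0.4(M₂ − M₁)) = 10^(0.4 × 5.1040) = 10^2.04160 = 110.05.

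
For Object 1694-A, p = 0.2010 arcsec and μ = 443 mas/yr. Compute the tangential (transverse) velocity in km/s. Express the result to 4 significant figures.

10.45 km/s

d = 1/p = 1/0.2010″ = 4.9751 pc.
μ = 443 mas/yr = 0.443 ″/yr.
v_t = 4.74 × μ × d = 4.74 × 0.443 × 4.9751 = 10.447 km/s.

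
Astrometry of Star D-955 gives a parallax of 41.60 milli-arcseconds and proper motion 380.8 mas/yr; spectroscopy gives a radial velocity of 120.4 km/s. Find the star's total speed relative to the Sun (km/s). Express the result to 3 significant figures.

d = 1/p = 1/0.04160″ = 24.038 pc.
μ = 380.8 mas/yr = 0.3808 ″/yr.
v_t = 4.740 μ d = 4.740 × 0.3808 × 24.038 = 43.388 km/s.
v = √(v_r² + v_t²) = √(120.4² + 43.388²) = √16378.7 = 127.98 km/s.

128 km/s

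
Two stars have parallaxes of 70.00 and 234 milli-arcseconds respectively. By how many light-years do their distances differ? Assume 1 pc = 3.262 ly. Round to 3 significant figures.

32.7 ly

d_A = 1/0.07000″ = 14.286 pc; d_B = 1/0.2340″ = 4.2735 pc.
|d_B − d_A| = |4.2735 − 14.286| = 10.013 pc = 10.013 × 3.262 ly = 32.662 ly.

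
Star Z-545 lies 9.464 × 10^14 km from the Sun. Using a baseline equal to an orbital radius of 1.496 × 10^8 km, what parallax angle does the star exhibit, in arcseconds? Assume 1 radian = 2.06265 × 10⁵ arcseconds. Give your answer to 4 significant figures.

θ ≈ B/d = (1.496 × 10^8) / (9.464 × 10^14) = 1.5807 × 10^-7 rad.
In arcseconds: 1.5807 × 10^-7 × 206265 = 0.032604″.

0.03260 arcsec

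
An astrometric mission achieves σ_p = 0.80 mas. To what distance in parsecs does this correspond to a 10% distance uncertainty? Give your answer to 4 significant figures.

σ_d/d = σ_p/p, so the condition is σ_p/p ≤ 0.10, i.e. p ≥ σ_p/0.10.
p_min = 0.80/0.10 = 8 mas = 0.008 arcsec.
d_max = 1/p_min = 1/0.008 = 125 pc.

125.0 pc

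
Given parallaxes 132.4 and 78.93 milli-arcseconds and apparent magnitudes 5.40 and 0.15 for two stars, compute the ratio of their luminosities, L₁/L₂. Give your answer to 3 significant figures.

L₁/L₂ = 0.00282

d₁ = 1/p₁ = 1/0.1324″ = 7.5529 pc; d₂ = 1/p₂ = 1/0.07893″ = 12.669 pc.
M₁ = m₁ − 5 log₁₀ d₁ + 5 = 5.40 − 4.3906 + 5 = 6.0094.
M₂ = 0.15 − 5.5137 + 5 = -0.3637.
L₁/L₂ = 10^(0.4(M₂ − M₁)) = 10^(0.4 × (-6.3731)) = 10^(-2.54924) = 0.0028233.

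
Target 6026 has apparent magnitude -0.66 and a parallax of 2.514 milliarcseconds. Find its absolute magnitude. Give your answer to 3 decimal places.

d = 1/p = 1/0.002514″ = 397.77 pc.
m − M = 5 log₁₀(397.77) − 5 = 12.9982 − 5 = 7.9982.
M = m − (m − M) = -0.66 − 7.9982 = -8.658.

M = -8.658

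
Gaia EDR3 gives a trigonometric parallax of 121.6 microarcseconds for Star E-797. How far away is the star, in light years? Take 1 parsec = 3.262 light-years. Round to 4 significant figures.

26830 light years

p = 121.6 microarcseconds = 0.0001216 arcsec.
d = 1/p = 1/0.0001216 = 8223.7 pc.
In light-years: 8223.7 × 3.262 = 26826 ly.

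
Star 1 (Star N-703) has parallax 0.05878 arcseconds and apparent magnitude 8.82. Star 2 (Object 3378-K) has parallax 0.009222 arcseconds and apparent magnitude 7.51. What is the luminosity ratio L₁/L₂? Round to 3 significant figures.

L₁/L₂ = 0.00737

d₁ = 1/p₁ = 1/0.05878″ = 17.013 pc; d₂ = 1/p₂ = 1/0.009222″ = 108.44 pc.
M₁ = m₁ − 5 log₁₀ d₁ + 5 = 8.82 − 6.1539 + 5 = 7.6661.
M₂ = 7.51 − 10.1759 + 5 = 2.3341.
L₁/L₂ = 10^(0.4(M₂ − M₁)) = 10^(0.4 × (-5.3320)) = 10^(-2.13280) = 0.0073655.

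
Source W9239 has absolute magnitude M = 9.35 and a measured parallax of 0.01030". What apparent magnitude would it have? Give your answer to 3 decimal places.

d = 1/p = 1/0.01030″ = 97.087 pc.
m − M = 5 log₁₀ d − 5 = 5 log₁₀(97.087) − 5 = 9.9358 − 5 = 4.9358.
m = M + (m − M) = 9.35 + 4.9358 = 14.286.

m = 14.286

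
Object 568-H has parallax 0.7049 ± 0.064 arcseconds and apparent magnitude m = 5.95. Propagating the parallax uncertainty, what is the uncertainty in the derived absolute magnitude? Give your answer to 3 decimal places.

M = m − 5 log₁₀ d + 5 = m + 5 log₁₀ p + 5, so ∂M/∂p = 5/(p ln 10).
σ_M = (5/ln 10) · (σ_p/p) = 2.1715 × 0.064/0.7049 = 2.1715 × 0.090793 = 0.19716.

σ_M = 0.197 mag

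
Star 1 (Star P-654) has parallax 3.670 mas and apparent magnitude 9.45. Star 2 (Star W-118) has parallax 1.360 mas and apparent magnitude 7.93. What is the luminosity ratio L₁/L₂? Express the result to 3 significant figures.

L₁/L₂ = 0.0339

d₁ = 1/p₁ = 1/0.003670″ = 272.48 pc; d₂ = 1/p₂ = 1/0.001360″ = 735.29 pc.
M₁ = m₁ − 5 log₁₀ d₁ + 5 = 9.45 − 12.1767 + 5 = 2.2733.
M₂ = 7.93 − 14.3323 + 5 = -1.4023.
L₁/L₂ = 10^(0.4(M₂ − M₁)) = 10^(0.4 × (-3.6756)) = 10^(-1.47024) = 0.033866.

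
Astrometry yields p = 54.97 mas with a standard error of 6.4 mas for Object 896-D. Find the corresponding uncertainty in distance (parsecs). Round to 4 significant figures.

2.118 pc

d = 1/p, so σ_d = σ_p / p².
σ_d = 0.00640 / (0.05497)² = 0.00640 / 0.0030217 = 2.118 pc.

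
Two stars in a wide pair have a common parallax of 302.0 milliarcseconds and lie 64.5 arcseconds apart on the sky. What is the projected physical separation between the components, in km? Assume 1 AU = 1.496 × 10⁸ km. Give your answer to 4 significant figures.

d = 1/p = 1/0.3020″ = 3.3113 pc.
At distance d (pc), an angle of θ arcsec spans θ·d AU: s = 64.5 × 3.3113 = 213.58 AU.
= 213.58 × 1.496 × 10⁸ km = 3.1952 × 10^10 km.

3.195 × 10^10 km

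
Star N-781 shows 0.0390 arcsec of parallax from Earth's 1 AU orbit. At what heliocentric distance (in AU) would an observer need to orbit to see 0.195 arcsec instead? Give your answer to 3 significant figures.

Parallax scales linearly with baseline: p ∝ B, so B = p_target / p_Earth × 1 AU.
B = 0.195 / 0.0390 = 5 AU.

5.00 AU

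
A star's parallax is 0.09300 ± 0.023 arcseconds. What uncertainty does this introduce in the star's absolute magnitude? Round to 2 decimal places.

M = m − 5 log₁₀ d + 5 = m + 5 log₁₀ p + 5, so ∂M/∂p = 5/(p ln 10).
σ_M = (5/ln 10) · (σ_p/p) = 2.1715 × 0.023/0.09300 = 2.1715 × 0.24731 = 0.53703.

σ_M = 0.54 mag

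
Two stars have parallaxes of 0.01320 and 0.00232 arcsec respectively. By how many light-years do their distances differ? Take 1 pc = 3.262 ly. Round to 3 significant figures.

d_A = 1/0.01320″ = 75.758 pc; d_B = 1/0.002320″ = 431.03 pc.
|d_B − d_A| = |431.03 − 75.758| = 355.27 pc = 355.27 × 3.262 ly = 1158.9 ly.

1160 ly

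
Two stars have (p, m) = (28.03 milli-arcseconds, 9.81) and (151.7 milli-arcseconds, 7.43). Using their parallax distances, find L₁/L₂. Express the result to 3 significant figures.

L₁/L₂ = 3.27

d₁ = 1/p₁ = 1/0.02803″ = 35.676 pc; d₂ = 1/p₂ = 1/0.1517″ = 6.592 pc.
M₁ = m₁ − 5 log₁₀ d₁ + 5 = 9.81 − 7.7619 + 5 = 7.0481.
M₂ = 7.43 − 4.0951 + 5 = 8.3349.
L₁/L₂ = 10^(0.4(M₂ − M₁)) = 10^(0.4 × 1.2868) = 10^0.51472 = 3.2713.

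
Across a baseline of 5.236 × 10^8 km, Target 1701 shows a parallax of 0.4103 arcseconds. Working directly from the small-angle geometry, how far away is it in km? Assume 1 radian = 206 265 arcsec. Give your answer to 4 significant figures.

θ = 0.4103″ = 0.4103/206265 = 1.9892 × 10^-6 rad.
d = B/θ = (5.236 × 10^8) / (1.9892 × 10^-6) = 2.6322 × 10^14 km.

2.632 × 10^14 km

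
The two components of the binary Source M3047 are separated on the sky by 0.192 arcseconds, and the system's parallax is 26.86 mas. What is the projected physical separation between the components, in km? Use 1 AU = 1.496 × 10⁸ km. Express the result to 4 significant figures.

d = 1/p = 1/0.02686″ = 37.23 pc.
At distance d (pc), an angle of θ arcsec spans θ·d AU: s = 0.192 × 37.23 = 7.1482 AU.
= 7.1482 × 1.496 × 10⁸ km = 1.0694 × 10^9 km.

1.069 × 10^9 km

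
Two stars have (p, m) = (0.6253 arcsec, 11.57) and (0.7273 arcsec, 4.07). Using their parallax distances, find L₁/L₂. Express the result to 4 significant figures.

L₁/L₂ = 0.001353

d₁ = 1/p₁ = 1/0.6253″ = 1.5992 pc; d₂ = 1/p₂ = 1/0.7273″ = 1.3749 pc.
M₁ = m₁ − 5 log₁₀ d₁ + 5 = 11.57 − 1.0195 + 5 = 15.5505.
M₂ = 4.07 − 0.6914 + 5 = 8.3786.
L₁/L₂ = 10^(0.4(M₂ − M₁)) = 10^(0.4 × (-7.1719)) = 10^(-2.86876) = 0.0013528.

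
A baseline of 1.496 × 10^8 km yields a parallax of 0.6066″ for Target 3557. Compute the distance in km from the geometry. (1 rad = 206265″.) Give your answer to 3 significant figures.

5.09 × 10^13 km

θ = 0.6066″ = 0.6066/206265 = 2.9409 × 10^-6 rad.
d = B/θ = (1.496 × 10^8) / (2.9409 × 10^-6) = 5.0869 × 10^13 km.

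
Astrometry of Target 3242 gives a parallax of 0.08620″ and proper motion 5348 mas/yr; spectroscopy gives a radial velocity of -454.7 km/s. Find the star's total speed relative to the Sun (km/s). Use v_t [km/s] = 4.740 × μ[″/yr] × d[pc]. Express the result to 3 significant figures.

d = 1/p = 1/0.08620″ = 11.601 pc.
μ = 5348 mas/yr = 5.348 ″/yr.
v_t = 4.740 μ d = 4.740 × 5.348 × 11.601 = 294.08 km/s.
v = √(v_r² + v_t²) = √((-454.7)² + 294.08²) = √293235 = 541.51 km/s.

542 km/s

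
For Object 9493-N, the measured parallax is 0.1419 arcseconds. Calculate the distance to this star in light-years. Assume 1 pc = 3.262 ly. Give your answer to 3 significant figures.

23.0 light years

d = 1/p = 1/0.1419 = 7.0472 pc.
In light-years: 7.0472 × 3.262 = 22.988 ly.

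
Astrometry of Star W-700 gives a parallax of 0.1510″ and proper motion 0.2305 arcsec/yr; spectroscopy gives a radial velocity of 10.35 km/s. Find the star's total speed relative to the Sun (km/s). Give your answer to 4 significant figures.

d = 1/p = 1/0.1510″ = 6.6225 pc.
v_t = 4.740 μ d = 4.740 × 0.2305 × 6.6225 = 7.2355 km/s.
v = √(v_r² + v_t²) = √(10.35² + 7.2355²) = √159.475 = 12.628 km/s.

12.63 km/s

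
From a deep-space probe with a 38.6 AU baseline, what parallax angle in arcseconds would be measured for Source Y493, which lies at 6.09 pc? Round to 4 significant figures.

6.338 arcsec

p (arcsec) = B (AU) / d (pc).
p = 38.6 / 6.09 = 6.3383 arcsec.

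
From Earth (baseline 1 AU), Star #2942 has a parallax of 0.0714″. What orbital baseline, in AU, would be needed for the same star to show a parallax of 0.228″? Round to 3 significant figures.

3.19 AU

Parallax scales linearly with baseline: p ∝ B, so B = p_target / p_Earth × 1 AU.
B = 0.228 / 0.0714 = 3.1933 AU.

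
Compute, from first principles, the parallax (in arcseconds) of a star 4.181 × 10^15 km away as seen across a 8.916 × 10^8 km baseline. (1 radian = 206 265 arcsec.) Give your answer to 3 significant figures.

θ ≈ B/d = (8.916 × 10^8) / (4.181 × 10^15) = 2.1325 × 10^-7 rad.
In arcseconds: 2.1325 × 10^-7 × 206265 = 0.043986″.

0.0440 arcsec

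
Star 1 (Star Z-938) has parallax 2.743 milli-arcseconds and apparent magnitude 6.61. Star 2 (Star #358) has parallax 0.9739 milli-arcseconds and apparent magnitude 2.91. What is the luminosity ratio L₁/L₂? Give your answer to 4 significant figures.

d₁ = 1/p₁ = 1/0.002743″ = 364.56 pc; d₂ = 1/p₂ = 1/0.0009739″ = 1026.8 pc.
M₁ = m₁ − 5 log₁₀ d₁ + 5 = 6.61 − 12.8088 + 5 = -1.1988.
M₂ = 2.91 − 15.0574 + 5 = -7.1474.
L₁/L₂ = 10^(0.4(M₂ − M₁)) = 10^(0.4 × (-5.9486)) = 10^(-2.37944) = 0.0041741.

L₁/L₂ = 0.004174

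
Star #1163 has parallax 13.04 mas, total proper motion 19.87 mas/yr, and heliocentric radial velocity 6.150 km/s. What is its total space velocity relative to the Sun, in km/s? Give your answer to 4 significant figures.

d = 1/p = 1/0.01304″ = 76.687 pc.
μ = 19.87 mas/yr = 0.01987 ″/yr.
v_t = 4.740 μ d = 4.740 × 0.01987 × 76.687 = 7.2227 km/s.
v = √(v_r² + v_t²) = √(6.150² + 7.2227²) = √89.9899 = 9.4863 km/s.

9.486 km/s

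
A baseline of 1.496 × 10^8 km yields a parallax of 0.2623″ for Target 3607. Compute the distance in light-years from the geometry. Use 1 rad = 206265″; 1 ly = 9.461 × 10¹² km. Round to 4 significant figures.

12.43 ly

θ = 0.2623″ = 0.2623/206265 = 1.2717 × 10^-6 rad.
d = B/θ = (1.496 × 10^8) / (1.2717 × 10^-6) = 1.1764 × 10^14 km = (1.1764 × 10^14) / (9.461 × 10^12) ly = 12.434 ly.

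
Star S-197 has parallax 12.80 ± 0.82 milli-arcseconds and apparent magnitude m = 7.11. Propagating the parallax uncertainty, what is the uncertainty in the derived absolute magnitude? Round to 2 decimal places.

σ_M = 0.14 mag

M = m − 5 log₁₀ d + 5 = m + 5 log₁₀ p + 5, so ∂M/∂p = 5/(p ln 10).
σ_M = (5/ln 10) · (σ_p/p) = 2.1715 × 0.82/12.80 = 2.1715 × 0.064063 = 0.13911.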